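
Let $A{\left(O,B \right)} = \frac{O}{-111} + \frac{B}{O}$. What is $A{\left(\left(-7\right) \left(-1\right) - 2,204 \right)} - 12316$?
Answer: $- \frac{6812761}{555} \approx -12275.0$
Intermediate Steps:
$A{\left(O,B \right)} = - \frac{O}{111} + \frac{B}{O}$ ($A{\left(O,B \right)} = O \left(- \frac{1}{111}\right) + \frac{B}{O} = - \frac{O}{111} + \frac{B}{O}$)
$A{\left(\left(-7\right) \left(-1\right) - 2,204 \right)} - 12316 = \left(- \frac{\left(-7\right) \left(-1\right) - 2}{111} + \frac{204}{\left(-7\right) \left(-1\right) - 2}\right) - 12316 = \left(- \frac{7 - 2}{111} + \frac{204}{7 - 2}\right) - 12316 = \left(\left(- \frac{1}{111}\right) 5 + \frac{204}{5}\right) - 12316 = \left(- \frac{5}{111} + 204 \cdot \frac{1}{5}\right) - 12316 = \left(- \frac{5}{111} + \frac{204}{5}\right) - 12316 = \frac{22619}{555} - 12316 = - \frac{6812761}{555}$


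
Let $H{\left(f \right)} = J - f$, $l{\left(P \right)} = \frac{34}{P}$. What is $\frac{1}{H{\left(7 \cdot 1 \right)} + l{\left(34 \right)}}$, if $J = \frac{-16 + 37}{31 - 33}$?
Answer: $- \frac{2}{33} \approx -0.060606$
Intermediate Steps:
$J = - \frac{21}{2}$ ($J = \frac{21}{-2} = 21 \left(- \frac{1}{2}\right) = - \frac{21}{2} \approx -10.5$)
$H{\left(f \right)} = - \frac{21}{2} - f$
$\frac{1}{H{\left(7 \cdot 1 \right)} + l{\left(34 \right)}} = \frac{1}{\left(- \frac{21}{2} - 7 \cdot 1\right) + \frac{34}{34}} = \frac{1}{\left(- \frac{21}{2} - 7\right) + 34 \cdot \frac{1}{34}} = \frac{1}{\left(- \frac{21}{2} - 7\right) + 1} = \frac{1}{- \frac{35}{2} + 1} = \frac{1}{- \frac{33}{2}} = - \frac{2}{33}$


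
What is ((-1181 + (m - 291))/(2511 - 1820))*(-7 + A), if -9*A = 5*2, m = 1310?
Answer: 1314/691 ≈ 1.9016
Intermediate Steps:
A = -10/9 (A = -5*2/9 = -⅑*10 = -10/9 ≈ -1.1111)
((-1181 + (m - 291))/(2511 - 1820))*(-7 + A) = ((-1181 + (1310 - 291))/(2511 - 1820))*(-7 - 10/9) = ((-1181 + 1019)/691)*(-73/9) = -162*1/691*(-73/9) = -162/691*(-73/9) = 1314/691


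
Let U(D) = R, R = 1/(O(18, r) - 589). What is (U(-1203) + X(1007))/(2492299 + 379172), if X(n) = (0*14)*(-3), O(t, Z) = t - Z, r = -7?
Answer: -1/1619509644 ≈ -6.1747e-10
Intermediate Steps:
X(n) = 0 (X(n) = 0*(-3) = 0)
R = -1/564 (R = 1/((18 - 1*(-7)) - 589) = 1/((18 + 7) - 589) = 1/(25 - 589) = 1/(-564) = -1/564 ≈ -0.0017731)
U(D) = -1/564
(U(-1203) + X(1007))/(2492299 + 379172) = (-1/564 + 0)/(2492299 + 379172) = -1/564/2871471 = -1/564*1/2871471 = -1/1619509644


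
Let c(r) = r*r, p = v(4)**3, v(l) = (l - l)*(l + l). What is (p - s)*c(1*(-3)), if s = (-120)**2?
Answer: -129600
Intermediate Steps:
v(l) = 0 (v(l) = 0*(2*l) = 0)
p = 0 (p = 0**3 = 0)
s = 14400
c(r) = r**2
(p - s)*c(1*(-3)) = (0 - 1*14400)*(1*(-3))**2 = (0 - 14400)*(-3)**2 = -14400*9 = -129600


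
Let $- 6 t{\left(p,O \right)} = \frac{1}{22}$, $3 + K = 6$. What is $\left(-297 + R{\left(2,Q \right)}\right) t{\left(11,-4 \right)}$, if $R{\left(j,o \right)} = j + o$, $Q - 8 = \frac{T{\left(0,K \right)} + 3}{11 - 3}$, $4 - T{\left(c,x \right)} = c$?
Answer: $\frac{763}{352} \approx 2.1676$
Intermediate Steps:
$K = 3$ ($K = -3 + 6 = 3$)
$t{\left(p,O \right)} = - \frac{1}{132}$ ($t{\left(p,O \right)} = - \frac{1}{6 \cdot 22} = \left(- \frac{1}{6}\right) \frac{1}{22} = - \frac{1}{132}$)
$T{\left(c,x \right)} = 4 - c$
$Q = \frac{71}{8}$ ($Q = 8 + \frac{\left(4 - 0\right) + 3}{11 - 3} = 8 + \frac{\left(4 + 0\right) + 3}{8} = 8 + \left(4 + 3\right) \frac{1}{8} = 8 + 7 \cdot \frac{1}{8} = 8 + \frac{7}{8} = \frac{71}{8} \approx 8.875$)
$\left(-297 + R{\left(2,Q \right)}\right) t{\left(11,-4 \right)} = \left(-297 + \left(2 + \frac{71}{8}\right)\right) \left(- \frac{1}{132}\right) = \left(-297 + \frac{87}{8}\right) \left(- \frac{1}{132}\right) = \left(- \frac{2289}{8}\right) \left(- \frac{1}{132}\right) = \frac{763}{352}$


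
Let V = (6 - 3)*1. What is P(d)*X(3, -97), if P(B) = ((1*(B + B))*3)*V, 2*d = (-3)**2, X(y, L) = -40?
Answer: -3240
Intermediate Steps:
d = 9/2 (d = (1/2)*(-3)**2 = (1/2)*9 = 9/2 ≈ 4.5000)
V = 3 (V = 3*1 = 3)
P(B) = 18*B (P(B) = ((1*(B + B))*3)*3 = ((1*(2*B))*3)*3 = ((2*B)*3)*3 = (6*B)*3 = 18*B)
P(d)*X(3, -97) = (18*(9/2))*(-40) = 81*(-40) = -3240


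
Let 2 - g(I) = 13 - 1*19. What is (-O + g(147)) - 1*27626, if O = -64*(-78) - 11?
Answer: -32599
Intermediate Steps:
g(I) = 8 (g(I) = 2 - (13 - 1*19) = 2 - (13 - 19) = 2 - 1*(-6) = 2 + 6 = 8)
O = 4981 (O = 4992 - 11 = 4981)
(-O + g(147)) - 1*27626 = (-1*4981 + 8) - 1*27626 = (-4981 + 8) - 27626 = -4973 - 27626 = -32599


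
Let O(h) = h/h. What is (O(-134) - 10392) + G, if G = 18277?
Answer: 7886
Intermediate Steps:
O(h) = 1
(O(-134) - 10392) + G = (1 - 10392) + 18277 = -10391 + 18277 = 7886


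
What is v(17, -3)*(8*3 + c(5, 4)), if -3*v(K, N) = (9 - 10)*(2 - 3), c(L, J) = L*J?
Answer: -44/3 ≈ -14.667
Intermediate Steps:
c(L, J) = J*L
v(K, N) = -⅓ (v(K, N) = -(9 - 10)*(2 - 3)/3 = -(-1)*(-1)/3 = -⅓*1 = -⅓)
v(17, -3)*(8*3 + c(5, 4)) = -(8*3 + 4*5)/3 = -(24 + 20)/3 = -⅓*44 = -44/3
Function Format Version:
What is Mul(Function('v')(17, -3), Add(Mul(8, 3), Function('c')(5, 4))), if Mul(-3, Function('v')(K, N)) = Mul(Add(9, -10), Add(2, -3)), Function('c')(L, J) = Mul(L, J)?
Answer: Rational(-44, 3) ≈ -14.667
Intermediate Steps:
Function('c')(L, J) = Mul(J, L)
Function('v')(K, N) = Rational(-1, 3) (Function('v')(K, N) = Mul(Rational(-1, 3), Mul(Add(9, -10), Add(2, -3))) = Mul(Rational(-1, 3), Mul(-1, -1)) = Mul(Rational(-1, 3), 1) = Rational(-1, 3))
Mul(Function('v')(17, -3), Add(Mul(8, 3), Function('c')(5, 4))) = Mul(Rational(-1, 3), Add(Mul(8, 3), Mul(4, 5))) = Mul(Rational(-1, 3), Add(24, 20)) = Mul(Rational(-1, 3), 44) = Rational(-44, 3)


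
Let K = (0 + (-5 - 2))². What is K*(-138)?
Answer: -6762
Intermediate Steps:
K = 49 (K = (0 - 7)² = (-7)² = 49)
K*(-138) = 49*(-138) = -6762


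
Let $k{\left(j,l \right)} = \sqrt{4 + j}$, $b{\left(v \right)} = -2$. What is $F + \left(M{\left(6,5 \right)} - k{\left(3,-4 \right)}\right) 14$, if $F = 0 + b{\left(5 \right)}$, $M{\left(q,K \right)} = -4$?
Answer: $-58 - 14 \sqrt{7} \approx -95.041$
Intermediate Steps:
$F = -2$ ($F = 0 - 2 = -2$)
$F + \left(M{\left(6,5 \right)} - k{\left(3,-4 \right)}\right) 14 = -2 + \left(-4 - \sqrt{4 + 3}\right) 14 = -2 + \left(-4 - \sqrt{7}\right) 14 = -2 - \left(56 + 14 \sqrt{7}\right) = -58 - 14 \sqrt{7}$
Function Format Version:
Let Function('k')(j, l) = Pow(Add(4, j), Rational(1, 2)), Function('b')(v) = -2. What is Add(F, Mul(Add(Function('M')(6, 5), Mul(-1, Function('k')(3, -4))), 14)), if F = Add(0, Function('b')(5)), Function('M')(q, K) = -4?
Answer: Add(-58, Mul(-14, Pow(7, Rational(1, 2)))) ≈ -95.041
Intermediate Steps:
F = -2 (F = Add(0, -2) = -2)
Add(F, Mul(Add(Function('M')(6, 5), Mul(-1, Function('k')(3, -4))), 14)) = Add(-2, Mul(Add(-4, Mul(-1, Pow(Add(4, 3), Rational(1, 2)))), 14)) = Add(-2, Mul(Add(-4, Mul(-1, Pow(7, Rational(1, 2)))), 14)) = Add(-2, Add(-56, Mul(-14, Pow(7, Rational(1, 2))))) = Add(-58, Mul(-14, Pow(7, Rational(1, 2))))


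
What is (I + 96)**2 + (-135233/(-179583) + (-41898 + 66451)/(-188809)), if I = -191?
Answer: 306030775895273/33906886647 ≈ 9025.6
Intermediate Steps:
(I + 96)**2 + (-135233/(-179583) + (-41898 + 66451)/(-188809)) = (-191 + 96)**2 + (-135233/(-179583) + (-41898 + 66451)/(-188809)) = (-95)**2 + (-135233*(-1/179583) + 24553*(-1/188809)) = 9025 + (135233/179583 - 24553/188809) = 9025 + 21123906098/33906886647 = 306030775895273/33906886647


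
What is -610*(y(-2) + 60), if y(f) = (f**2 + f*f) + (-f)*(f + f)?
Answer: -36600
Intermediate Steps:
y(f) = 0 (y(f) = (f**2 + f**2) + (-f)*(2*f) = 2*f**2 - 2*f**2 = 0)
-610*(y(-2) + 60) = -610*(0 + 60) = -610*60 = -36600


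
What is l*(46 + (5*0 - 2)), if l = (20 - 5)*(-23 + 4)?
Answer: -12540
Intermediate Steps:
l = -285 (l = 15*(-19) = -285)
l*(46 + (5*0 - 2)) = -285*(46 + (5*0 - 2)) = -285*(46 + (0 - 2)) = -285*(46 - 2) = -285*44 = -12540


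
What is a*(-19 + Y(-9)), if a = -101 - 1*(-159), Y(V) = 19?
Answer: 0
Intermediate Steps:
a = 58 (a = -101 + 159 = 58)
a*(-19 + Y(-9)) = 58*(-19 + 19) = 58*0 = 0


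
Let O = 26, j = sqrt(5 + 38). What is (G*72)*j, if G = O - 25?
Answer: 72*sqrt(43) ≈ 472.14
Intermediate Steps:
j = sqrt(43) ≈ 6.5574
G = 1 (G = 26 - 25 = 1)
(G*72)*j = (1*72)*sqrt(43) = 72*sqrt(43)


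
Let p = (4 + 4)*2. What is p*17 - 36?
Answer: 236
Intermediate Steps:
p = 16 (p = 8*2 = 16)
p*17 - 36 = 16*17 - 36 = 272 - 36 = 236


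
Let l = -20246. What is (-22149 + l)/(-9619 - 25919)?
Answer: 42395/35538 ≈ 1.1929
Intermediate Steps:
(-22149 + l)/(-9619 - 25919) = (-22149 - 20246)/(-9619 - 25919) = -42395/(-35538) = -42395*(-1/35538) = 42395/35538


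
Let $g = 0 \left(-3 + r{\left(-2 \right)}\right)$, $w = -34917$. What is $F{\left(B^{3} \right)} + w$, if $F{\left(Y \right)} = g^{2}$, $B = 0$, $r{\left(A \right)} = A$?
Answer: $-34917$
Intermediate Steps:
$g = 0$ ($g = 0 \left(-3 - 2\right) = 0 \left(-5\right) = 0$)
$F{\left(Y \right)} = 0$ ($F{\left(Y \right)} = 0^{2} = 0$)
$F{\left(B^{3} \right)} + w = 0 - 34917 = -34917$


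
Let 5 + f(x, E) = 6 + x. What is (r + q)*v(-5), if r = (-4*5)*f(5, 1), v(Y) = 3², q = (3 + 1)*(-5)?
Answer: -1260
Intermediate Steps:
f(x, E) = 1 + x (f(x, E) = -5 + (6 + x) = 1 + x)
q = -20 (q = 4*(-5) = -20)
v(Y) = 9
r = -120 (r = (-4*5)*(1 + 5) = -20*6 = -120)
(r + q)*v(-5) = (-120 - 20)*9 = -140*9 = -1260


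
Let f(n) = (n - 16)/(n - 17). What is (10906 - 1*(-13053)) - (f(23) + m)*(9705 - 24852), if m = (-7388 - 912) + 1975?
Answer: -191526289/2 ≈ -9.5763e+7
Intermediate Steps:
f(n) = (-16 + n)/(-17 + n)
m = -6325 (m = -8300 + 1975 = -6325)
(10906 - 1*(-13053)) - (f(23) + m)*(9705 - 24852) = (10906 - 1*(-13053)) - ((-16 + 23)/(-17 + 23) - 6325)*(9705 - 24852) = (10906 + 13053) - (7/6 - 6325)*(-15147) = 23959 - ((⅙)*7 - 6325)*(-15147) = 23959 - (7/6 - 6325)*(-15147) = 23959 - (-37943)*(-15147)/6 = 23959 - 1*191574207/2 = 23959 - 191574207/2 = -191526289/2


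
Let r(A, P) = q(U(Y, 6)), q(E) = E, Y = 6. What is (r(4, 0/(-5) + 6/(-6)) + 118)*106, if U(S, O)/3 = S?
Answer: 14416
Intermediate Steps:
U(S, O) = 3*S
r(A, P) = 18 (r(A, P) = 3*6 = 18)
(r(4, 0/(-5) + 6/(-6)) + 118)*106 = (18 + 118)*106 = 136*106 = 14416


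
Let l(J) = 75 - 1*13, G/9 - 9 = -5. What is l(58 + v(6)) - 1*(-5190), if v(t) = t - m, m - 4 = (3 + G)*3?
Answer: 5252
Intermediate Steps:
G = 36 (G = 81 + 9*(-5) = 81 - 45 = 36)
m = 121 (m = 4 + (3 + 36)*3 = 4 + 39*3 = 4 + 117 = 121)
v(t) = -121 + t (v(t) = t - 1*121 = t - 121 = -121 + t)
l(J) = 62 (l(J) = 75 - 13 = 62)
l(58 + v(6)) - 1*(-5190) = 62 - 1*(-5190) = 62 + 5190 = 5252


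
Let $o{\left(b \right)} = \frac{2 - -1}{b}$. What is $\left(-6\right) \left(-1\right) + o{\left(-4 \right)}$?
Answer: $\frac{21}{4} \approx 5.25$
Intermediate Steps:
$o{\left(b \right)} = \frac{3}{b}$ ($o{\left(b \right)} = \frac{2 + 1}{b} = \frac{3}{b}$)
$\left(-6\right) \left(-1\right) + o{\left(-4 \right)} = \left(-6\right) \left(-1\right) + \frac{3}{-4} = 6 + 3 \left(- \frac{1}{4}\right) = 6 - \frac{3}{4} = \frac{21}{4}$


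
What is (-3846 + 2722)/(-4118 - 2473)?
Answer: 1124/6591 ≈ 0.17054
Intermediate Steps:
(-3846 + 2722)/(-4118 - 2473) = -1124/(-6591) = -1124*(-1/6591) = 1124/6591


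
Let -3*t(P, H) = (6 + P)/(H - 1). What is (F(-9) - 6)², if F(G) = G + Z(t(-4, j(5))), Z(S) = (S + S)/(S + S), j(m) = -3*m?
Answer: 196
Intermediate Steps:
t(P, H) = -(6 + P)/(3*(-1 + H)) (t(P, H) = -(6 + P)/(3*(H - 1)) = -(6 + P)/(3*(-1 + H)))
Z(S) = 1 (Z(S) = (2*S)/((2*S)) = (2*S)*(1/(2*S)) = 1)
F(G) = 1 + G (F(G) = G + 1 = 1 + G)
(F(-9) - 6)² = ((1 - 9) - 6)² = (-8 - 6)² = (-14)² = 196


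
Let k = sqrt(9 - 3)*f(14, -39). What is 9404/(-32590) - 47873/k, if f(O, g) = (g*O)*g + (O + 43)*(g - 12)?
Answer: -4702/16295 - 47873*sqrt(6)/110322 ≈ -1.3515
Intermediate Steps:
f(O, g) = O*g**2 + (-12 + g)*(43 + O) (f(O, g) = (O*g)*g + (43 + O)*(-12 + g) = O*g**2 + (-12 + g)*(43 + O))
k = 18387*sqrt(6) (k = sqrt(9 - 3)*(-516 - 12*14 + 43*(-39) + 14*(-39) + 14*(-39)**2) = sqrt(6)*(-516 - 168 - 1677 - 546 + 14*1521) = sqrt(6)*(-516 - 168 - 1677 - 546 + 21294) = sqrt(6)*18387 = 18387*sqrt(6) ≈ 45039.)
9404/(-32590) - 47873/k = 9404/(-32590) - 47873*sqrt(6)/110322 = 9404*(-1/32590) - 47873*sqrt(6)/110322 = -4702/16295 - 47873*sqrt(6)/110322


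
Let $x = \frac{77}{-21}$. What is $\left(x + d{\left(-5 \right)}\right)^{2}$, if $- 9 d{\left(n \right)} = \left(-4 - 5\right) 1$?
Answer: $\frac{64}{9} \approx 7.1111$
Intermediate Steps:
$d{\left(n \right)} = 1$ ($d{\left(n \right)} = - \frac{\left(-4 - 5\right) 1}{9} = - \frac{\left(-9\right) 1}{9} = \left(- \frac{1}{9}\right) \left(-9\right) = 1$)
$x = - \frac{11}{3}$ ($x = 77 \left(- \frac{1}{21}\right) = - \frac{11}{3} \approx -3.6667$)
$\left(x + d{\left(-5 \right)}\right)^{2} = \left(- \frac{11}{3} + 1\right)^{2} = \left(- \frac{8}{3}\right)^{2} = \frac{64}{9}$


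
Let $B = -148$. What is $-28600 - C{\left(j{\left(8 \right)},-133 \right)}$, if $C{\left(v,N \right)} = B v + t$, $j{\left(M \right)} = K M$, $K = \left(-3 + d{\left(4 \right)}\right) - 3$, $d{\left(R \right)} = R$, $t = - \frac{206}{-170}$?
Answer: $- \frac{2632383}{85} \approx -30969.0$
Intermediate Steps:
$t = \frac{103}{85}$ ($t = \left(-206\right) \left(- \frac{1}{170}\right) = \frac{103}{85} \approx 1.2118$)
$K = -2$ ($K = \left(-3 + 4\right) - 3 = 1 - 3 = -2$)
$j{\left(M \right)} = - 2 M$
$C{\left(v,N \right)} = \frac{103}{85} - 148 v$ ($C{\left(v,N \right)} = - 148 v + \frac{103}{85} = \frac{103}{85} - 148 v$)
$-28600 - C{\left(j{\left(8 \right)},-133 \right)} = -28600 - \left(\frac{103}{85} - 148 \left(\left(-2\right) 8\right)\right) = -28600 - \left(\frac{103}{85} - -2368\right) = -28600 - \left(\frac{103}{85} + 2368\right) = -28600 - \frac{201383}{85} = - \frac{2632383}{85}$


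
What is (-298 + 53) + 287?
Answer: 42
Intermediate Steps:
(-298 + 53) + 287 = -245 + 287 = 42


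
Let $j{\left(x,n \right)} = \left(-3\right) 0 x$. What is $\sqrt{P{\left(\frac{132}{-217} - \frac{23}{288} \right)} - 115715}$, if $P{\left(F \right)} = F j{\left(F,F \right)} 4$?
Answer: $i \sqrt{115715} \approx 340.17 i$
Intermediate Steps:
$j{\left(x,n \right)} = 0$ ($j{\left(x,n \right)} = 0 x = 0$)
$P{\left(F \right)} = 0$ ($P{\left(F \right)} = F 0 \cdot 4 = 0 \cdot 4 = 0$)
$\sqrt{P{\left(\frac{132}{-217} - \frac{23}{288} \right)} - 115715} = \sqrt{0 - 115715} = \sqrt{-115715} = i \sqrt{115715}$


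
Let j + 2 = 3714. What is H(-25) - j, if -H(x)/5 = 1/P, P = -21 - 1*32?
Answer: -196731/53 ≈ -3711.9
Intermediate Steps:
P = -53 (P = -21 - 32 = -53)
j = 3712 (j = -2 + 3714 = 3712)
H(x) = 5/53 (H(x) = -5/(-53) = -5*(-1/53) = 5/53)
H(-25) - j = 5/53 - 1*3712 = 5/53 - 3712 = -196731/53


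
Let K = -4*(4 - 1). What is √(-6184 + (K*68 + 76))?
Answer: 2*I*√1731 ≈ 83.211*I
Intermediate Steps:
K = -12 (K = -4*3 = -12)
√(-6184 + (K*68 + 76)) = √(-6184 + (-12*68 + 76)) = √(-6184 + (-816 + 76)) = √(-6184 - 740) = √(-6924) = 2*I*√1731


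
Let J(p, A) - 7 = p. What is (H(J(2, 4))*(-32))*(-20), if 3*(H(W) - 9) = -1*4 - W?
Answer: 8960/3 ≈ 2986.7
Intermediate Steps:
J(p, A) = 7 + p
H(W) = 23/3 - W/3 (H(W) = 9 + (-1*4 - W)/3 = 9 + (-4 - W)/3 = 9 + (-4/3 - W/3) = 23/3 - W/3)
(H(J(2, 4))*(-32))*(-20) = ((23/3 - (7 + 2)/3)*(-32))*(-20) = ((23/3 - ⅓*9)*(-32))*(-20) = ((23/3 - 3)*(-32))*(-20) = ((14/3)*(-32))*(-20) = -448/3*(-20) = 8960/3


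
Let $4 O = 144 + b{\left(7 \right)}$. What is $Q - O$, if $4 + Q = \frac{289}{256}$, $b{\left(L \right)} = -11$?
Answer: $- \frac{9247}{256} \approx -36.121$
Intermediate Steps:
$Q = - \frac{735}{256}$ ($Q = -4 + \frac{289}{256} = - \frac{735}{256} \approx -2.8711$)
$O = \frac{133}{4}$ ($O = \frac{144 - 11}{4} = \frac{1}{4} \cdot 133 = \frac{133}{4} \approx 33.25$)
$Q - O = - \frac{735}{256} - \frac{133}{4} = - \frac{9247}{256}$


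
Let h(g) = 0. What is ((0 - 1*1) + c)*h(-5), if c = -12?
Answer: 0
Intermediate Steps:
((0 - 1*1) + c)*h(-5) = ((0 - 1*1) - 12)*0 = ((0 - 1) - 12)*0 = (-1 - 12)*0 = -13*0 = 0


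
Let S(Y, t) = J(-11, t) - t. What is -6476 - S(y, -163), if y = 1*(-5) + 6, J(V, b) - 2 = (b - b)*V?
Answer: -6641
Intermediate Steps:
J(V, b) = 2 (J(V, b) = 2 + (b - b)*V = 2 + 0*V = 2 + 0 = 2)
y = 1 (y = -5 + 6 = 1)
S(Y, t) = 2 - t
-6476 - S(y, -163) = -6476 - (2 - 1*(-163)) = -6476 - (2 + 163) = -6476 - 1*165 = -6476 - 165 = -6641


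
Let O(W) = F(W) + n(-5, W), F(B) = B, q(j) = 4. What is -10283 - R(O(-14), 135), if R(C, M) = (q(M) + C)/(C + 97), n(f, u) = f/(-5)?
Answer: -287921/28 ≈ -10283.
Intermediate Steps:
n(f, u) = -f/5 (n(f, u) = f*(-1/5) = -f/5)
O(W) = 1 + W (O(W) = W - 1/5*(-5) = W + 1 = 1 + W)
R(C, M) = (4 + C)/(97 + C) (R(C, M) = (4 + C)/(C + 97) = (4 + C)/(97 + C))
-10283 - R(O(-14), 135) = -10283 - (4 + (1 - 14))/(97 + (1 - 14)) = -10283 - (4 - 13)/(97 - 13) = -10283 - (-9)/84 = -10283 - 1*(-3/28) = -10283 + 3/28 = -287921/28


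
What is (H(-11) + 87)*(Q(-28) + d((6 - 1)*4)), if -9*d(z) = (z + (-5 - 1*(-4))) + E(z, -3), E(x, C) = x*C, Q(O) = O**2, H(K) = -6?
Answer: 63873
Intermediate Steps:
E(x, C) = C*x
d(z) = 1/9 + 2*z/9 (d(z) = -((z + (-5 - 1*(-4))) - 3*z)/9 = -((z + (-5 + 4)) - 3*z)/9 = -((z - 1) - 3*z)/9 = -((-1 + z) - 3*z)/9 = -(-1 - 2*z)/9 = 1/9 + 2*z/9)
(H(-11) + 87)*(Q(-28) + d((6 - 1)*4)) = (-6 + 87)*((-28)**2 + (1/9 + 2*((6 - 1)*4)/9)) = 81*(784 + (1/9 + 2*(5*4)/9)) = 81*(784 + (1/9 + (2/9)*20)) = 81*(784 + (1/9 + 40/9)) = 81*(784 + 41/9) = 81*(7097/9) = 63873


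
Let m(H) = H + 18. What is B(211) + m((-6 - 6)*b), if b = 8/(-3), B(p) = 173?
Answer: 223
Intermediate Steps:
b = -8/3 (b = 8*(-⅓) = -8/3 ≈ -2.6667)
m(H) = 18 + H
B(211) + m((-6 - 6)*b) = 173 + (18 + (-6 - 6)*(-8/3)) = 173 + (18 - 12*(-8/3)) = 173 + (18 + 32) = 173 + 50 = 223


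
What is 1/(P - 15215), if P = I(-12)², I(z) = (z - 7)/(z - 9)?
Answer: -441/6709454 ≈ -6.5728e-5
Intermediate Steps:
I(z) = (-7 + z)/(-9 + z)
P = 361/441 (P = ((-7 - 12)/(-9 - 12))² = (-19/(-21))² = (-1/21*(-19))² = (19/21)² = 361/441 ≈ 0.81859)
1/(P - 15215) = 1/(361/441 - 15215) = 1/(-6709454/441) = -441/6709454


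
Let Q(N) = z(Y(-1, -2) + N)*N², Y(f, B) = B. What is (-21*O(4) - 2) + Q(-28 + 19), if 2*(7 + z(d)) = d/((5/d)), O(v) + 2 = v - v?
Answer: 4531/10 ≈ 453.10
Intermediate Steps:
O(v) = -2 (O(v) = -2 + (v - v) = -2 + 0 = -2)
z(d) = -7 + d²/10 (z(d) = -7 + (d/((5/d)))/2 = -7 + (d*(d/5))/2 = -7 + (d²/5)/2 = -7 + d²/10)
Q(N) = N²*(-7 + (-2 + N)²/10) (Q(N) = (-7 + (-2 + N)²/10)*N² = N²*(-7 + (-2 + N)²/10))
(-21*O(4) - 2) + Q(-28 + 19) = (-21*(-2) - 2) + (-28 + 19)²*(-70 + (-2 + (-28 + 19))²)/10 = (42 - 2) + (⅒)*(-9)²*(-70 + (-2 - 9)²) = 40 + (⅒)*81*(-70 + (-11)²) = 40 + (⅒)*81*(-70 + 121) = 40 + (⅒)*81*51 = 40 + 4131/10 = 4531/10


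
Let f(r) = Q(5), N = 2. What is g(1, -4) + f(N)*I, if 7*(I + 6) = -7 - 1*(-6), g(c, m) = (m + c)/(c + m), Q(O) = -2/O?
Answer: 121/35 ≈ 3.4571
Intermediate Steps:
g(c, m) = 1 (g(c, m) = (c + m)/(c + m) = 1)
f(r) = -⅖ (f(r) = -2/5 = -2*⅕ = -⅖)
I = -43/7 (I = -6 + (-7 - 1*(-6))/7 = -6 + (-7 + 6)/7 = -6 + (⅐)*(-1) = -6 - ⅐ = -43/7 ≈ -6.1429)
g(1, -4) + f(N)*I = 1 - ⅖*(-43/7) = 1 + 86/35 = 121/35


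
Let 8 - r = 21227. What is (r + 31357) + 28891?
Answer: 39029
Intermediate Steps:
r = -21219 (r = 8 - 1*21227 = 8 - 21227 = -21219)
(r + 31357) + 28891 = (-21219 + 31357) + 28891 = 10138 + 28891 = 39029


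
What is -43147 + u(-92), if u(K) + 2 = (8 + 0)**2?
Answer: -43085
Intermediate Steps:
u(K) = 62 (u(K) = -2 + (8 + 0)**2 = -2 + 8**2 = -2 + 64 = 62)
-43147 + u(-92) = -43147 + 62 = -43085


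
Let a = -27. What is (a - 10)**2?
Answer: 1369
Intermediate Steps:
(a - 10)**2 = (-27 - 10)**2 = (-37)**2 = 1369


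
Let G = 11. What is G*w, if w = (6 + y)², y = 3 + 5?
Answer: 2156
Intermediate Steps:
y = 8
w = 196 (w = (6 + 8)² = 14² = 196)
G*w = 11*196 = 2156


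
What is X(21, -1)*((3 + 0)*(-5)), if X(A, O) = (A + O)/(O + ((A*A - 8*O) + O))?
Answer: -100/149 ≈ -0.67114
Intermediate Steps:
X(A, O) = (A + O)/(A² - 6*O) (X(A, O) = (A + O)/(O + ((A² - 8*O) + O)) = (A + O)/(O + (A² - 7*O)) = (A + O)/(A² - 6*O))
X(21, -1)*((3 + 0)*(-5)) = ((21 - 1)/(21² - 6*(-1)))*((3 + 0)*(-5)) = (20/(441 + 6))*(3*(-5)) = (20/447)*(-15) = -100/149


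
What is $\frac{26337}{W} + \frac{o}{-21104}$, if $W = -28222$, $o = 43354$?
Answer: $- \frac{444838159}{148899272} \approx -2.9875$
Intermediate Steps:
$\frac{26337}{W} + \frac{o}{-21104} = \frac{26337}{-28222} + \frac{43354}{-21104} = 26337 \left(- \frac{1}{28222}\right) + 43354 \left(- \frac{1}{21104}\right) = - \frac{26337}{28222} - \frac{21677}{10552} = - \frac{444838159}{148899272}$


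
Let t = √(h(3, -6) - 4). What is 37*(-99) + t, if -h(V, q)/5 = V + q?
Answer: -3663 + √11 ≈ -3659.7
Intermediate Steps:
h(V, q) = -5*V - 5*q (h(V, q) = -5*(V + q) = -5*V - 5*q)
t = √11 (t = √((-5*3 - 5*(-6)) - 4) = √((-15 + 30) - 4) = √(15 - 4) = √11 ≈ 3.3166)
37*(-99) + t = 37*(-99) + √11 = -3663 + √11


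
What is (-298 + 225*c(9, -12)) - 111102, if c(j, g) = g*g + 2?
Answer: -78550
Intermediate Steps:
c(j, g) = 2 + g**2 (c(j, g) = g**2 + 2 = 2 + g**2)
(-298 + 225*c(9, -12)) - 111102 = (-298 + 225*(2 + (-12)**2)) - 111102 = (-298 + 225*(2 + 144)) - 111102 = (-298 + 225*146) - 111102 = (-298 + 32850) - 111102 = 32552 - 111102 = -78550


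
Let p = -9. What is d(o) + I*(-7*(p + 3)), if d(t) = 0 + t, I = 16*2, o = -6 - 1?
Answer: 1337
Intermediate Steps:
o = -7
I = 32
d(t) = t
d(o) + I*(-7*(p + 3)) = -7 + 32*(-7*(-9 + 3)) = -7 + 32*(-7*(-6)) = -7 + 32*42 = -7 + 1344 = 1337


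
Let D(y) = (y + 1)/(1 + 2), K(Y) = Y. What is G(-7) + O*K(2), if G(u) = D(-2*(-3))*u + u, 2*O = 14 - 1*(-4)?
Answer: -16/3 ≈ -5.3333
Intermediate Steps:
D(y) = 1/3 + y/3 (D(y) = (1 + y)/3 = (1 + y)*(1/3) = 1/3 + y/3)
O = 9 (O = (14 - 1*(-4))/2 = (14 + 4)/2 = (1/2)*18 = 9)
G(u) = 10*u/3 (G(u) = (1/3 + (-2*(-3))/3)*u + u = (1/3 + (1/3)*6)*u + u = (1/3 + 2)*u + u = 7*u/3 + u = 10*u/3)
G(-7) + O*K(2) = (10/3)*(-7) + 9*2 = -70/3 + 18 = -16/3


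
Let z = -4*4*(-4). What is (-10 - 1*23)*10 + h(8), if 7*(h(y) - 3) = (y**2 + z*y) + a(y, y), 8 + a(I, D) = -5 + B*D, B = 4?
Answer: -242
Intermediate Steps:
a(I, D) = -13 + 4*D (a(I, D) = -8 + (-5 + 4*D) = -13 + 4*D)
z = 64 (z = -16*(-4) = 64)
h(y) = 8/7 + y**2/7 + 68*y/7 (h(y) = 3 + ((y**2 + 64*y) + (-13 + 4*y))/7 = 3 + (-13 + y**2 + 68*y)/7 = 3 + (-13/7 + y**2/7 + 68*y/7) = 8/7 + y**2/7 + 68*y/7)
(-10 - 1*23)*10 + h(8) = (-10 - 1*23)*10 + (8/7 + (1/7)*8**2 + (68/7)*8) = (-10 - 23)*10 + (8/7 + (1/7)*64 + 544/7) = -33*10 + (8/7 + 64/7 + 544/7) = -330 + 88 = -242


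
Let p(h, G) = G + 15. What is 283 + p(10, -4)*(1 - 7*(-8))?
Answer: 910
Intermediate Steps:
p(h, G) = 15 + G
283 + p(10, -4)*(1 - 7*(-8)) = 283 + (15 - 4)*(1 - 7*(-8)) = 283 + 11*(1 + 56) = 283 + 11*57 = 283 + 627 = 910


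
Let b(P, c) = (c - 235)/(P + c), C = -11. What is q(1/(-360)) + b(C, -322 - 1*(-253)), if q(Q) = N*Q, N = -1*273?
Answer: 547/120 ≈ 4.5583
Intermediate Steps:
b(P, c) = (-235 + c)/(P + c)
N = -273
q(Q) = -273*Q
q(1/(-360)) + b(C, -322 - 1*(-253)) = -273/(-360) + (-235 + (-322 - 1*(-253)))/(-11 + (-322 - 1*(-253))) = -273*(-1/360) + (-235 + (-322 + 253))/(-11 + (-322 + 253)) = 91/120 + (-235 - 69)/(-11 - 69) = 91/120 - 304/(-80) = 91/120 - 1/80*(-304) = 91/120 + 19/5 = 547/120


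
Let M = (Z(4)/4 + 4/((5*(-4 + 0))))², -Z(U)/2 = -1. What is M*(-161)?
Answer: -1449/100 ≈ -14.490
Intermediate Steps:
Z(U) = 2 (Z(U) = -2*(-1) = 2)
M = 9/100 (M = (2/4 + 4/((5*(-4 + 0))))² = (2*(¼) + 4/((5*(-4))))² = (½ + 4/(-20))² = (½ + 4*(-1/20))² = (½ - ⅕)² = (3/10)² = 9/100 ≈ 0.090000)
M*(-161) = (9/100)*(-161) = -1449/100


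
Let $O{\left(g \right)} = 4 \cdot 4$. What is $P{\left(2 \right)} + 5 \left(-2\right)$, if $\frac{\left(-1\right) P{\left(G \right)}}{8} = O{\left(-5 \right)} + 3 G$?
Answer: $-186$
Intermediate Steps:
$O{\left(g \right)} = 16$
$P{\left(G \right)} = -128 - 24 G$ ($P{\left(G \right)} = - 8 \left(16 + 3 G\right) = -128 - 24 G$)
$P{\left(2 \right)} + 5 \left(-2\right) = \left(-128 - 48\right) + 5 \left(-2\right) = \left(-128 - 48\right) - 10 = -176 - 10 = -186$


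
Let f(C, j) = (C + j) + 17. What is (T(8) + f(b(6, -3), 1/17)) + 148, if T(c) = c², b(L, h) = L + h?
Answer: 3945/17 ≈ 232.06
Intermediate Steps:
f(C, j) = 17 + C + j
(T(8) + f(b(6, -3), 1/17)) + 148 = (8² + (17 + (6 - 3) + 1/17)) + 148 = (64 + (17 + 3 + 1/17)) + 148 = (64 + 341/17) + 148 = 1429/17 + 148 = 3945/17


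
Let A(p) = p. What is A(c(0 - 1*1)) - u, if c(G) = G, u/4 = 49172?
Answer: -196689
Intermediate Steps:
u = 196688 (u = 4*49172 = 196688)
A(c(0 - 1*1)) - u = (0 - 1*1) - 1*196688 = (0 - 1) - 196688 = -1 - 196688 = -196689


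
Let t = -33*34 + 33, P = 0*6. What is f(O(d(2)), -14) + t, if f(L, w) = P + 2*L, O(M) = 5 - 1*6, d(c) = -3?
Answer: -1091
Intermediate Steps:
O(M) = -1 (O(M) = 5 - 6 = -1)
P = 0
f(L, w) = 2*L (f(L, w) = 0 + 2*L = 2*L)
t = -1089 (t = -1122 + 33 = -1089)
f(O(d(2)), -14) + t = 2*(-1) - 1089 = -2 - 1089 = -1091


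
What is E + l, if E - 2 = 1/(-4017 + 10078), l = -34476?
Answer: -208946913/6061 ≈ -34474.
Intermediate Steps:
E = 12123/6061 (E = 2 + 1/(-4017 + 10078) = 2 + 1/6061 = 12123/6061 ≈ 2.0002)
E + l = 12123/6061 - 34476 = -208946913/6061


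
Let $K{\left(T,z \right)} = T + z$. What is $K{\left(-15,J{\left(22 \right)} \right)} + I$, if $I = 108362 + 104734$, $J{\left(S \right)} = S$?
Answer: $213103$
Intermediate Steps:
$I = 213096$
$K{\left(-15,J{\left(22 \right)} \right)} + I = \left(-15 + 22\right) + 213096 = 7 + 213096 = 213103$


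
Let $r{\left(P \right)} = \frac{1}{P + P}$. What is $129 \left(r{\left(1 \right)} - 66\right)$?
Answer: $- \frac{16899}{2} \approx -8449.5$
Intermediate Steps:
$r{\left(P \right)} = \frac{1}{2 P}$
$129 \left(r{\left(1 \right)} - 66\right) = 129 \left(\frac{1}{2 \cdot 1} - 66\right) = 129 \left(\frac{1}{2} \cdot 1 - 66\right) = 129 \left(\frac{1}{2} - 66\right) = 129 \left(- \frac{131}{2}\right) = - \frac{16899}{2}$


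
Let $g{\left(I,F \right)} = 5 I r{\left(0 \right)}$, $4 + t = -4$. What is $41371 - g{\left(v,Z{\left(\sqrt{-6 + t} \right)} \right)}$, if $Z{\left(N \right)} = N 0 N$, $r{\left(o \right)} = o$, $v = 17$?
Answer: $41371$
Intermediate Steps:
$t = -8$ ($t = -4 - 4 = -8$)
$Z{\left(N \right)} = 0$ ($Z{\left(N \right)} = 0 N = 0$)
$g{\left(I,F \right)} = 0$ ($g{\left(I,F \right)} = 5 I 0 = 0$)
$41371 - g{\left(v,Z{\left(\sqrt{-6 + t} \right)} \right)} = 41371 - 0 = 41371 + 0 = 41371$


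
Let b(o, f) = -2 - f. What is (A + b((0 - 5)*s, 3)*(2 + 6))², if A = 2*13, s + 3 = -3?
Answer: 196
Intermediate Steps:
s = -6 (s = -3 - 3 = -6)
A = 26
(A + b((0 - 5)*s, 3)*(2 + 6))² = (26 + (-2 - 1*3)*(2 + 6))² = (26 + (-2 - 3)*8)² = (26 - 5*8)² = (26 - 40)² = (-14)² = 196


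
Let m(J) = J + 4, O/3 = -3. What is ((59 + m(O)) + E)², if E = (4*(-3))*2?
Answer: 900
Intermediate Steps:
O = -9 (O = 3*(-3) = -9)
m(J) = 4 + J
E = -24 (E = -12*2 = -24)
((59 + m(O)) + E)² = ((59 + (4 - 9)) - 24)² = ((59 - 5) - 24)² = (54 - 24)² = 30² = 900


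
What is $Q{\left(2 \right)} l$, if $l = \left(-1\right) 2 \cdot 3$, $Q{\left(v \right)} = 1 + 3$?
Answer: $-24$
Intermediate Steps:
$Q{\left(v \right)} = 4$
$l = -6$ ($l = \left(-2\right) 3 = -6$)
$Q{\left(2 \right)} l = 4 \left(-6\right) = -24$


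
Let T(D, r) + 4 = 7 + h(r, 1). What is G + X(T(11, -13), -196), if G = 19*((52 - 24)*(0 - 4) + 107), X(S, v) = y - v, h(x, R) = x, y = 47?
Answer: 148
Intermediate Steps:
T(D, r) = 3 + r (T(D, r) = -4 + (7 + r) = 3 + r)
X(S, v) = 47 - v
G = -95 (G = 19*(28*(-4) + 107) = 19*(-112 + 107) = 19*(-5) = -95)
G + X(T(11, -13), -196) = -95 + (47 - 1*(-196)) = -95 + (47 + 196) = -95 + 243 = 148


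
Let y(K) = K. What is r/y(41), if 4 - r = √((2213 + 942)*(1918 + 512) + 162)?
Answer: 4/41 - 18*√23663/41 ≈ -67.437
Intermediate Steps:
r = 4 - 18*√23663 (r = 4 - √((2213 + 942)*(1918 + 512) + 162) = 4 - √(3155*2430 + 162) = 4 - √(7666650 + 162) = 4 - √7666812 = 4 - 18*√23663 ≈ -2764.9)
r/y(41) = (4 - 18*√23663)/41 = (4 - 18*√23663)*(1/41) = 4/41 - 18*√23663/41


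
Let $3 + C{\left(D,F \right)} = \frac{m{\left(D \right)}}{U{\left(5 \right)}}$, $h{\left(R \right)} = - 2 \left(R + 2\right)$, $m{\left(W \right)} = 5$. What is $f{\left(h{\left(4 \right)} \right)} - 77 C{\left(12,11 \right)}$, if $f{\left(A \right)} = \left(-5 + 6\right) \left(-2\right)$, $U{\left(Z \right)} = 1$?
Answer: $-156$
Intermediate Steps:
$h{\left(R \right)} = -4 - 2 R$ ($h{\left(R \right)} = - 2 \left(2 + R\right) = -4 - 2 R$)
$f{\left(A \right)} = -2$ ($f{\left(A \right)} = 1 \left(-2\right) = -2$)
$C{\left(D,F \right)} = 2$ ($C{\left(D,F \right)} = -3 + \frac{5}{1} = -3 + 5 \cdot 1 = -3 + 5 = 2$)
$f{\left(h{\left(4 \right)} \right)} - 77 C{\left(12,11 \right)} = -2 - 154 = -156$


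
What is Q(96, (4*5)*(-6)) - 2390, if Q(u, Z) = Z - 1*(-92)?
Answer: -2418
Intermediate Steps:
Q(u, Z) = 92 + Z (Q(u, Z) = Z + 92 = 92 + Z)
Q(96, (4*5)*(-6)) - 2390 = (92 + (4*5)*(-6)) - 2390 = (92 + 20*(-6)) - 2390 = (92 - 120) - 2390 = -28 - 2390 = -2418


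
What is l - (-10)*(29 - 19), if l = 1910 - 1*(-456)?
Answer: 2466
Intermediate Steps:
l = 2366 (l = 1910 + 456 = 2366)
l - (-10)*(29 - 19) = 2366 - (-10)*(29 - 19) = 2366 - (-10)*10 = 2366 - 1*(-100) = 2366 + 100 = 2466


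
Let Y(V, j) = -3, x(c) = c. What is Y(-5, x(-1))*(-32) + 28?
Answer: 124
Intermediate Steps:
Y(-5, x(-1))*(-32) + 28 = -3*(-32) + 28 = 96 + 28 = 124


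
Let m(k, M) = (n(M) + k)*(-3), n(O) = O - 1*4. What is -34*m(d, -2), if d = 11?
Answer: 510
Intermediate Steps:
n(O) = -4 + O (n(O) = O - 4 = -4 + O)
m(k, M) = 12 - 3*M - 3*k (m(k, M) = ((-4 + M) + k)*(-3) = (-4 + M + k)*(-3) = 12 - 3*M - 3*k)
-34*m(d, -2) = -34*(12 - 3*(-2) - 3*11) = -34*(12 + 6 - 33) = -34*(-15) = 510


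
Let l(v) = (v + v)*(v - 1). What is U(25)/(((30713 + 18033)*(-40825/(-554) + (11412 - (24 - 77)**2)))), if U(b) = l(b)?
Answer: 332400/117158256851 ≈ 2.8372e-6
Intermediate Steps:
l(v) = 2*v*(-1 + v) (l(v) = (2*v)*(-1 + v) = 2*v*(-1 + v))
U(b) = 2*b*(-1 + b)
U(25)/(((30713 + 18033)*(-40825/(-554) + (11412 - (24 - 77)**2)))) = (2*25*(-1 + 25))/(((30713 + 18033)*(-40825/(-554) + (11412 - (24 - 77)**2)))) = (2*25*24)/((48746*(-40825*(-1/554) + (11412 - 1*(-53)**2)))) = 1200/((48746*(40825/554 + (11412 - 1*2809)))) = 1200/((48746*(40825/554 + (11412 - 2809)))) = 1200/((48746*(40825/554 + 8603))) = 1200/((48746*(4806887/554))) = 1200/(117158256851/277) = 1200*(277/117158256851) = 332400/117158256851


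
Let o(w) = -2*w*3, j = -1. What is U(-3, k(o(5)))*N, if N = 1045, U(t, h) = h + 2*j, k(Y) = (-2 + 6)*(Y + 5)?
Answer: -106590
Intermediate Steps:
o(w) = -6*w
k(Y) = 20 + 4*Y (k(Y) = 4*(5 + Y) = 20 + 4*Y)
U(t, h) = -2 + h (U(t, h) = h + 2*(-1) = h - 2 = -2 + h)
U(-3, k(o(5)))*N = (-2 + (20 + 4*(-6*5)))*1045 = (-2 + (20 + 4*(-30)))*1045 = (-2 + (20 - 120))*1045 = (-2 - 100)*1045 = -102*1045 = -106590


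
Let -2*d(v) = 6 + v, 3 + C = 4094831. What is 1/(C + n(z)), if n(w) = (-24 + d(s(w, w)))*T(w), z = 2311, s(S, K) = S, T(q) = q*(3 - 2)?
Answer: 2/2724141 ≈ 7.3418e-7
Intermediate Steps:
C = 4094828 (C = -3 + 4094831 = 4094828)
T(q) = q (T(q) = q*1 = q)
d(v) = -3 - v/2 (d(v) = -(6 + v)/2 = -3 - v/2)
n(w) = w*(-27 - w/2) (n(w) = (-24 + (-3 - w/2))*w = (-27 - w/2)*w = w*(-27 - w/2))
1/(C + n(z)) = 1/(4094828 - ½*2311*(54 + 2311)) = 1/(4094828 - ½*2311*2365) = 1/(4094828 - 5465515/2) = 1/(2724141/2) = 2/2724141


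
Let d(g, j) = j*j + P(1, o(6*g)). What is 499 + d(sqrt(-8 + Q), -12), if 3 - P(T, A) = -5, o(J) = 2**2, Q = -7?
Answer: 651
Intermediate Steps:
o(J) = 4
P(T, A) = 8 (P(T, A) = 3 - 1*(-5) = 3 + 5 = 8)
d(g, j) = 8 + j**2 (d(g, j) = j*j + 8 = j**2 + 8 = 8 + j**2)
499 + d(sqrt(-8 + Q), -12) = 499 + (8 + (-12)**2) = 499 + (8 + 144) = 499 + 152 = 651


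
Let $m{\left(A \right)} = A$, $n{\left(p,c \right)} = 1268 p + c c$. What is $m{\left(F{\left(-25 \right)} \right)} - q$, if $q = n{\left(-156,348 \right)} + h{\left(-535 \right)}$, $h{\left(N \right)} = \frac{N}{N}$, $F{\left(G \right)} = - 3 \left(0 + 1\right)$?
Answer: $76700$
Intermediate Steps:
$F{\left(G \right)} = -3$ ($F{\left(G \right)} = \left(-3\right) 1 = -3$)
$n{\left(p,c \right)} = c^{2} + 1268 p$ ($n{\left(p,c \right)} = 1268 p + c^{2} = c^{2} + 1268 p$)
$h{\left(N \right)} = 1$
$q = -76703$ ($q = \left(348^{2} + 1268 \left(-156\right)\right) + 1 = \left(121104 - 197808\right) + 1 = -76704 + 1 = -76703$)
$m{\left(F{\left(-25 \right)} \right)} - q = -3 - -76703 = -3 + 76703 = 76700$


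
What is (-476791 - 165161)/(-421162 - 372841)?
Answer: 641952/794003 ≈ 0.80850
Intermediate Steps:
(-476791 - 165161)/(-421162 - 372841) = -641952/(-794003) = -641952*(-1/794003) = 641952/794003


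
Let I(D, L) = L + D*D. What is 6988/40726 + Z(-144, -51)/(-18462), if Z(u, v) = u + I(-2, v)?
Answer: 68395561/375941706 ≈ 0.18193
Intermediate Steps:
I(D, L) = L + D²
Z(u, v) = 4 + u + v (Z(u, v) = u + (v + (-2)²) = u + (v + 4) = u + (4 + v) = 4 + u + v)
6988/40726 + Z(-144, -51)/(-18462) = 6988/40726 + (4 - 144 - 51)/(-18462) = 6988*(1/40726) - 191*(-1/18462) = 3494/20363 + 191/18462 = 68395561/375941706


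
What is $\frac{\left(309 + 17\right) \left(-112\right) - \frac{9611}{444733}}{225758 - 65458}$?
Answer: $- \frac{2319728701}{10184385700} \approx -0.22777$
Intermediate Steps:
$\frac{\left(309 + 17\right) \left(-112\right) - \frac{9611}{444733}}{225758 - 65458} = \frac{326 \left(-112\right) - \frac{9611}{444733}}{160300} = \left(-36512 - \frac{9611}{444733}\right) \frac{1}{160300} = \left(- \frac{16238100907}{444733}\right) \frac{1}{160300} = - \frac{2319728701}{10184385700}$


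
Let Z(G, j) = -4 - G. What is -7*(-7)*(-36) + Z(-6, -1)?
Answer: -1762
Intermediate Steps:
-7*(-7)*(-36) + Z(-6, -1) = -7*(-7)*(-36) + (-4 - 1*(-6)) = 49*(-36) + (-4 + 6) = -1764 + 2 = -1762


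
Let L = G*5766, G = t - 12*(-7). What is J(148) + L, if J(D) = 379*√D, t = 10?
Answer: 542004 + 758*√37 ≈ 5.4662e+5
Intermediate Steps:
G = 94 (G = 10 - 12*(-7) = 10 + 84 = 94)
L = 542004 (L = 94*5766 = 542004)
J(148) + L = 379*√148 + 542004 = 379*(2*√37) + 542004 = 758*√37 + 542004 = 542004 + 758*√37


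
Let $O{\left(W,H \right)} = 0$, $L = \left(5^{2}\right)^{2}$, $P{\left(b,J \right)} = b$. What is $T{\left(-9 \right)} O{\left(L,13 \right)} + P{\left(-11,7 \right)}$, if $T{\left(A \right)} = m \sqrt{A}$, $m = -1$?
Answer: $-11$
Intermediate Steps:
$L = 625$ ($L = 25^{2} = 625$)
$T{\left(A \right)} = - \sqrt{A}$
$T{\left(-9 \right)} O{\left(L,13 \right)} + P{\left(-11,7 \right)} = - \sqrt{-9} \cdot 0 - 11 = - 3 i 0 - 11 = 0 - 11 = -11$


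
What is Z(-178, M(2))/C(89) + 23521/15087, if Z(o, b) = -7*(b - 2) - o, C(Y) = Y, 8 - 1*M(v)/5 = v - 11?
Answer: -3986692/1342743 ≈ -2.9691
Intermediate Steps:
M(v) = 95 - 5*v (M(v) = 40 - 5*(v - 11) = 40 - 5*(-11 + v) = 40 + (55 - 5*v) = 95 - 5*v)
Z(o, b) = 14 - o - 7*b (Z(o, b) = -7*(-2 + b) - o = (14 - 7*b) - o = 14 - o - 7*b)
Z(-178, M(2))/C(89) + 23521/15087 = (14 - 1*(-178) - 7*(95 - 5*2))/89 + 23521/15087 = (14 + 178 - 7*(95 - 10))*(1/89) + 23521*(1/15087) = (14 + 178 - 7*85)*(1/89) + 23521/15087 = (14 + 178 - 595)*(1/89) + 23521/15087 = -403*1/89 + 23521/15087 = -403/89 + 23521/15087 = -3986692/1342743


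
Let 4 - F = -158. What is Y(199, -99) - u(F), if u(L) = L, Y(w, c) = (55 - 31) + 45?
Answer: -93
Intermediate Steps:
F = 162 (F = 4 - 1*(-158) = 4 + 158 = 162)
Y(w, c) = 69 (Y(w, c) = 24 + 45 = 69)
Y(199, -99) - u(F) = 69 - 1*162 = 69 - 162 = -93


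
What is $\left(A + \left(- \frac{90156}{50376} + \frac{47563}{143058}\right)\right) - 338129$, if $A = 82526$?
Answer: $- \frac{38376292427033}{150139371} \approx -2.556 \cdot 10^{5}$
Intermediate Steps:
$\left(A + \left(- \frac{90156}{50376} + \frac{47563}{143058}\right)\right) - 338129 = \left(82526 + \left(- \frac{90156}{50376} + \frac{47563}{143058}\right)\right) - 338129 = \left(82526 + \left(\left(-90156\right) \frac{1}{50376} + 47563 \cdot \frac{1}{143058}\right)\right) - 338129 = \left(82526 + \left(- \frac{7513}{4198} + \frac{47563}{143058}\right)\right) - 338129 = \left(82526 - \frac{218781320}{150139371}\right) - 338129 = \frac{12390182949826}{150139371} - 338129 = - \frac{38376292427033}{150139371}$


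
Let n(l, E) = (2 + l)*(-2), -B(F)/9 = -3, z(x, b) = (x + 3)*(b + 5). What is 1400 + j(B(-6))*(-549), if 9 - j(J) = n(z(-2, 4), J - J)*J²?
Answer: -8808403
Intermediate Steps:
z(x, b) = (3 + x)*(5 + b)
B(F) = 27 (B(F) = -9*(-3) = 27)
n(l, E) = -4 - 2*l
j(J) = 9 + 22*J² (j(J) = 9 - (-4 - 2*(15 + 3*4 + 5*(-2) + 4*(-2)))*J² = 9 - (-4 - 2*(15 + 12 - 10 - 8))*J² = 9 - (-4 - 2*9)*J² = 9 - (-4 - 18)*J² = 9 - (-22)*J² = 9 + 22*J²)
1400 + j(B(-6))*(-549) = 1400 + (9 + 22*27²)*(-549) = 1400 + (9 + 22*729)*(-549) = 1400 + (9 + 16038)*(-549) = 1400 + 16047*(-549) = 1400 - 8809803 = -8808403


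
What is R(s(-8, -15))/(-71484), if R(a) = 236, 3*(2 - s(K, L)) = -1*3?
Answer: -59/17871 ≈ -0.0033014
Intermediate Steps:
s(K, L) = 3 (s(K, L) = 2 - (-1)*3/3 = 2 - 1/3*(-3) = 2 + 1 = 3)
R(s(-8, -15))/(-71484) = 236/(-71484) = 236*(-1/71484) = -59/17871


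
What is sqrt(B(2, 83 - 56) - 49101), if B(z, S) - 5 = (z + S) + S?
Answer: 4*I*sqrt(3065) ≈ 221.45*I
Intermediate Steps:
B(z, S) = 5 + z + 2*S (B(z, S) = 5 + ((z + S) + S) = 5 + ((S + z) + S) = 5 + (z + 2*S) = 5 + z + 2*S)
sqrt(B(2, 83 - 56) - 49101) = sqrt((5 + 2 + 2*(83 - 56)) - 49101) = sqrt((5 + 2 + 2*27) - 49101) = sqrt((5 + 2 + 54) - 49101) = sqrt(61 - 49101) = sqrt(-49040) = 4*I*sqrt(3065)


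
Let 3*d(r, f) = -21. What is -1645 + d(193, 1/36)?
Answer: -1652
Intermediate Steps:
d(r, f) = -7 (d(r, f) = (⅓)*(-21) = -7)
-1645 + d(193, 1/36) = -1645 - 7 = -1652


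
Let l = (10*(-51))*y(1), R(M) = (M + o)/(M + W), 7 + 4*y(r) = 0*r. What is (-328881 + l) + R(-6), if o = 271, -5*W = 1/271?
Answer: -5334467137/16262 ≈ -3.2803e+5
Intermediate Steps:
W = -1/1355 (W = -1/5/271 = -1/5*1/271 = -1/1355 ≈ -0.00073801)
y(r) = -7/4 (y(r) = -7/4 + (0*r)/4 = -7/4 + (1/4)*0 = -7/4 + 0 = -7/4)
R(M) = (271 + M)/(-1/1355 + M) (R(M) = (M + 271)/(M - 1/1355) = (271 + M)/(-1/1355 + M))
l = 1785/2 (l = (10*(-51))*(-7/4) = -510*(-7/4) = 1785/2 ≈ 892.50)
(-328881 + l) + R(-6) = (-328881 + 1785/2) + 1355*(271 - 6)/(-1 + 1355*(-6)) = -655977/2 + 1355*265/(-1 - 8130) = -655977/2 + 1355*265/(-8131) = -655977/2 + 1355*(-1/8131)*265 = -655977/2 - 359075/8131 = -5334467137/16262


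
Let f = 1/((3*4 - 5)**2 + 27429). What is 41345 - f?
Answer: 1136077909/27478 ≈ 41345.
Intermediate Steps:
f = 1/27478 (f = 1/((12 - 5)**2 + 27429) = 1/(7**2 + 27429) = 1/(49 + 27429) = 1/27478 ≈ 3.6393e-5)
41345 - f = 41345 - 1*1/27478 = 41345 - 1/27478 = 1136077909/27478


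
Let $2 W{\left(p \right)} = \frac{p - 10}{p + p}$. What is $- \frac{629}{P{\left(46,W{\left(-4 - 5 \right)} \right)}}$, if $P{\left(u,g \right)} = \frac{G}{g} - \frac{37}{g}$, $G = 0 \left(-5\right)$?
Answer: $\frac{323}{36} \approx 8.9722$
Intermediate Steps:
$W{\left(p \right)} = \frac{-10 + p}{4 p}$ ($W{\left(p \right)} = \frac{\left(p - 10\right) \frac{1}{p + p}}{2} = \frac{\left(-10 + p\right) \frac{1}{2 p}}{2} = \frac{\frac{1}{2} \frac{1}{p} \left(-10 + p\right)}{2} = \frac{-10 + p}{4 p}$)
$G = 0$
$P{\left(u,g \right)} = - \frac{37}{g}$ ($P{\left(u,g \right)} = \frac{0}{g} - \frac{37}{g} = 0 - \frac{37}{g} = - \frac{37}{g}$)
$- \frac{629}{P{\left(46,W{\left(-4 - 5 \right)} \right)}} = - \frac{629}{\left(-37\right) \frac{1}{\frac{1}{4} \frac{1}{-4 - 5} \left(-10 - 9\right)}} = - \frac{629}{\left(-37\right) \frac{1}{\frac{1}{4} \frac{1}{-9} \left(-10 - 9\right)}} = - \frac{629}{\left(-37\right) \frac{1}{\frac{1}{4} \left(- \frac{1}{9}\right) \left(-19\right)}} = - \frac{629}{\left(-37\right) \frac{1}{\frac{19}{36}}} = - \frac{629}{\left(-37\right) \frac{36}{19}} = - \frac{629}{- \frac{1332}{19}} = \left(-629\right) \left(- \frac{19}{1332}\right) = \frac{323}{36}$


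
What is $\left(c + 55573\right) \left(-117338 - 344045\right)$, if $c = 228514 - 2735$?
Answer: $-129811029816$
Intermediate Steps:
$c = 225779$
$\left(c + 55573\right) \left(-117338 - 344045\right) = \left(225779 + 55573\right) \left(-117338 - 344045\right) = 281352 \left(-461383\right) = -129811029816$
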